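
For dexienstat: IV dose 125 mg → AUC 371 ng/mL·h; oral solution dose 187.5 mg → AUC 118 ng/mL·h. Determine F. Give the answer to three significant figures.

F = (AUC_ev / D_ev) / (AUC_iv / D_iv)
  = (118/187.5) / (371/125)
  = 0.629333 / 2.968 = 0.2120

F = 0.212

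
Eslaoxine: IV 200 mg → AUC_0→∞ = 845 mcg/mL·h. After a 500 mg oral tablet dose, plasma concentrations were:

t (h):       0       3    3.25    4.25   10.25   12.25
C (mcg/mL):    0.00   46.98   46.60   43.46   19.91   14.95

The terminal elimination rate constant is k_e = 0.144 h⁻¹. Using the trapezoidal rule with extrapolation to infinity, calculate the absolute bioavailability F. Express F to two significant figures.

F = 0.22

Trapezoidal AUC_0→12.25 (oral tablet):
  [0→3]: (0.00+46.98)/2 × 3 = 70.47
  [3→3.25]: (46.98+46.60)/2 × 0.25 = 11.6975
  [3.25→4.25]: (46.60+43.46)/2 × 1 = 45.03
  [4.25→10.25]: (43.46+19.91)/2 × 6 = 190.11
  [10.25→12.25]: (19.91+14.95)/2 × 2 = 34.86
  Sum = 352.1675 mcg/mL·h
Tail: C_last/k_e = 14.95/0.144 = 103.819
AUC_0→∞ (oral tablet) = 352.1675 + 103.819 = 455.9865 mcg/mL·h
F = (AUC_ev/D_ev)/(AUC_iv/D_iv) = (455.9865/500)/(845/200) = 0.911973/4.225 = 0.2159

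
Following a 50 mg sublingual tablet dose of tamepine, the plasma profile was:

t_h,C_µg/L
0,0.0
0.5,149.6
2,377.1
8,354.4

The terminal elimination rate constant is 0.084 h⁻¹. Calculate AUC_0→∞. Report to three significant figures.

AUC = 6850 µg/L·h

Trapezoidal AUC_0→8:
  [0→0.5]: (0.0+149.6)/2 × 0.5 = 37.4
  [0.5→2]: (149.6+377.1)/2 × 1.5 = 395.025
  [2→8]: (377.1+354.4)/2 × 6 = 2194.5
  Sum = 2626.925 µg/L·h
Extrapolated tail: C_last / k_e = 354.4 / 0.084 = 4219.048
AUC_0→∞ = 2626.925 + 4219.048 = 6845.973 µg/L·h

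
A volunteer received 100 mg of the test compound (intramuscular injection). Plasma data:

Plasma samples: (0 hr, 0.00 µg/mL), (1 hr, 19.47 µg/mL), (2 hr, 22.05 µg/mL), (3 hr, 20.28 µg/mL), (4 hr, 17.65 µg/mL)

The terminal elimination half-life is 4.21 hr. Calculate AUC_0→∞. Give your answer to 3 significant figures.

AUC = 178 µg/mL·hr

Trapezoidal AUC_0→4:
  [0→1]: (0.00+19.47)/2 × 1 = 9.735
  [1→2]: (19.47+22.05)/2 × 1 = 20.76
  [2→3]: (22.05+20.28)/2 × 1 = 21.165
  [3→4]: (20.28+17.65)/2 × 1 = 18.965
  Sum = 70.625 µg/mL·hr
k_e = ln2 / t½ = 0.693147 / 4.21 = 0.1646 hr^-1
Extrapolated tail: C_last / k_e = 17.65 / 0.1646 = 107.230
AUC_0→∞ = 70.625 + 107.230 = 177.855 µg/mL·hr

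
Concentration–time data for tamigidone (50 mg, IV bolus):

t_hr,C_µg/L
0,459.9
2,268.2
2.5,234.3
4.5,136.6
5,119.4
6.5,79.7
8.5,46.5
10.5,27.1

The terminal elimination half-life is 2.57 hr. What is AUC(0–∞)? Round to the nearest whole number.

AUC = 1738 µg/L·hr

Trapezoidal AUC_0→10.5:
  [0→2]: (459.9+268.2)/2 × 2 = 728.1
  [2→2.5]: (268.2+234.3)/2 × 0.5 = 125.625
  [2.5→4.5]: (234.3+136.6)/2 × 2 = 370.9
  [4.5→5]: (136.6+119.4)/2 × 0.5 = 64.0
  [5→6.5]: (119.4+79.7)/2 × 1.5 = 149.325
  [6.5→8.5]: (79.7+46.5)/2 × 2 = 126.2
  [8.5→10.5]: (46.5+27.1)/2 × 2 = 73.6
  Sum = 1637.75 µg/L·hr
k_e = ln2 / t½ = 0.693147 / 2.57 = 0.2697 hr^-1
Extrapolated tail: C_last / k_e = 27.1 / 0.2697 = 100.482
AUC_0→∞ = 1637.75 + 100.482 = 1738.232 µg/L·hr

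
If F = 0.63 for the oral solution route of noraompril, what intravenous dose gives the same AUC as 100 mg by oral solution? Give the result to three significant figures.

Systemic exposure from an extravascular dose = F × D_ev, so the equivalent IV dose is F × D_ev.
D_iv = F × D_ev = 0.63 × 100 = 63 mg

D_iv = 63.0 mg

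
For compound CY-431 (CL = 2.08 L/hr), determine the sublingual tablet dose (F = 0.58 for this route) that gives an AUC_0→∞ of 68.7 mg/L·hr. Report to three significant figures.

Dose = CL × AUC_0→∞ / F
     = 2.08 × 68.7 / 0.58 = 246.372 mg

Dose = 246 mg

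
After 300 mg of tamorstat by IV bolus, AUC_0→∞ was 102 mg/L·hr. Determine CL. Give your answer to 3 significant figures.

CL = 2.94 L/hr

CL = Dose_iv / AUC_0→∞
   = 300 / 102 = 2.94118 L/hr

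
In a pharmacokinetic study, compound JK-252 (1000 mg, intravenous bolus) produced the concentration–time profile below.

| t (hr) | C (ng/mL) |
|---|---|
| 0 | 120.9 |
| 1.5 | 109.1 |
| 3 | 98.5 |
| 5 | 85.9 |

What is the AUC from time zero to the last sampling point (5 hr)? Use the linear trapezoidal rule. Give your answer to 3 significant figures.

AUC = 513 ng/mL·hr

Trapezoidal AUC_0→5:
  [0→1.5]: (120.9+109.1)/2 × 1.5 = 172.5
  [1.5→3]: (109.1+98.5)/2 × 1.5 = 155.7
  [3→5]: (98.5+85.9)/2 × 2 = 184.4
  Sum = 512.6 ng/mL·hr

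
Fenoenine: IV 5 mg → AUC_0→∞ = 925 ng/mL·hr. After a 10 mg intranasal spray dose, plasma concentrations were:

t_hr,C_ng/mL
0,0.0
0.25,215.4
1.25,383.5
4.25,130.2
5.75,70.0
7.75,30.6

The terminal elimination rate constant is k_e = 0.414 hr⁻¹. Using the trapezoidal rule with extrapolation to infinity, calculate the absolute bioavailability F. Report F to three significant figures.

Trapezoidal AUC_0→7.75 (intranasal spray):
  [0→0.25]: (0.0+215.4)/2 × 0.25 = 26.925
  [0.25→1.25]: (215.4+383.5)/2 × 1 = 299.45
  [1.25→4.25]: (383.5+130.2)/2 × 3 = 770.55
  [4.25→5.75]: (130.2+70.0)/2 × 1.5 = 150.15
  [5.75→7.75]: (70.0+30.6)/2 × 2 = 100.6
  Sum = 1347.675 ng/mL·hr
Tail: C_last/k_e = 30.6/0.414 = 73.913
AUC_0→∞ (intranasal spray) = 1347.675 + 73.913 = 1421.588 ng/mL·hr
F = (AUC_ev/D_ev)/(AUC_iv/D_iv) = (1421.588/10)/(925/5) = 142.1588/185 = 0.7684

F = 0.768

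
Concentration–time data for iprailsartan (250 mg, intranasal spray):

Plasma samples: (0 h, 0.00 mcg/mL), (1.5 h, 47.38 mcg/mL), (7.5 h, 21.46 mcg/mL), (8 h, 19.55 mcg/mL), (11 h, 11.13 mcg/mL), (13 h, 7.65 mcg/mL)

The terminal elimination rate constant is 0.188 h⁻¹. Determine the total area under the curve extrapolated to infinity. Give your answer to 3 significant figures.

AUC = 358 mcg/mL·h

Trapezoidal AUC_0→13:
  [0→1.5]: (0.00+47.38)/2 × 1.5 = 35.535
  [1.5→7.5]: (47.38+21.46)/2 × 6 = 206.52
  [7.5→8]: (21.46+19.55)/2 × 0.5 = 10.2525
  [8→11]: (19.55+11.13)/2 × 3 = 46.02
  [11→13]: (11.13+7.65)/2 × 2 = 18.78
  Sum = 317.1075 mcg/mL·h
Extrapolated tail: C_last / k_e = 7.65 / 0.188 = 40.691
AUC_0→∞ = 317.1075 + 40.691 = 357.7985 mcg/mL·h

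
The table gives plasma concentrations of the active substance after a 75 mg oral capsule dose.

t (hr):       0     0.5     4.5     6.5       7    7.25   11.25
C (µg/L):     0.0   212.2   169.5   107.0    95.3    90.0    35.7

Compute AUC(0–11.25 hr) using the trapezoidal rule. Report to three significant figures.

Trapezoidal AUC_0→11.25:
  [0→0.5]: (0.0+212.2)/2 × 0.5 = 53.05
  [0.5→4.5]: (212.2+169.5)/2 × 4 = 763.4
  [4.5→6.5]: (169.5+107.0)/2 × 2 = 276.5
  [6.5→7]: (107.0+95.3)/2 × 0.5 = 50.575
  [7→7.25]: (95.3+90.0)/2 × 0.25 = 23.1625
  [7.25→11.25]: (90.0+35.7)/2 × 4 = 251.4
  Sum = 1418.0875 µg/L·hr

AUC = 1420 µg/L·hr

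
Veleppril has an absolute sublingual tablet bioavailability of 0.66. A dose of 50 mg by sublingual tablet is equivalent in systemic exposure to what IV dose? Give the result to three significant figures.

Systemic exposure from an extravascular dose = F × D_ev, so the equivalent IV dose is F × D_ev.
D_iv = F × D_ev = 0.66 × 50 = 33 mg

D_iv = 33.0 mg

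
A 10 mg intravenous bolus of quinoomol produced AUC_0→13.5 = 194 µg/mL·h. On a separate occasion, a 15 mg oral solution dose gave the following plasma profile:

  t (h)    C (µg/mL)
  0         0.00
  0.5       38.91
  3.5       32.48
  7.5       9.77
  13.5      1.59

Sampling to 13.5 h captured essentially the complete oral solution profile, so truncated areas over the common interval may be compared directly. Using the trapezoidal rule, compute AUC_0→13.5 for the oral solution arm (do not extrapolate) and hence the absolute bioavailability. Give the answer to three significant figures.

Trapezoidal AUC_0→13.5 (oral solution):
  [0→0.5]: (0.00+38.91)/2 × 0.5 = 9.7275
  [0.5→3.5]: (38.91+32.48)/2 × 3 = 107.085
  [3.5→7.5]: (32.48+9.77)/2 × 4 = 84.5
  [7.5→13.5]: (9.77+1.59)/2 × 6 = 34.08
  Sum = 235.3925 µg/mL·h
F = (AUC_ev/D_ev)/(AUC_iv/D_iv) = (235.3925/15)/(194/10) = 15.6928/19.4 = 0.8089

F = 0.809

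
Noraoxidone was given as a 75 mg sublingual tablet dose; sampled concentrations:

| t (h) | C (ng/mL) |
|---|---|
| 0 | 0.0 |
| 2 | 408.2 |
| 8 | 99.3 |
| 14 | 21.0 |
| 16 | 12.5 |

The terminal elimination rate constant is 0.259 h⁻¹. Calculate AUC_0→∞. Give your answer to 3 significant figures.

AUC = 2370 ng/mL·h

Trapezoidal AUC_0→16:
  [0→2]: (0.0+408.2)/2 × 2 = 408.2
  [2→8]: (408.2+99.3)/2 × 6 = 1522.5
  [8→14]: (99.3+21.0)/2 × 6 = 360.9
  [14→16]: (21.0+12.5)/2 × 2 = 33.5
  Sum = 2325.1 ng/mL·h
Extrapolated tail: C_last / k_e = 12.5 / 0.259 = 48.263
AUC_0→∞ = 2325.1 + 48.263 = 2373.363 ng/mL·h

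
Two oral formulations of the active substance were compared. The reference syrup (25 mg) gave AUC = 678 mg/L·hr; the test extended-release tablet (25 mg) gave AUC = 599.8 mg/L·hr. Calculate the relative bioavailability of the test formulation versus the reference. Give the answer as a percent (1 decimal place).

F_rel = (AUC_test/D_test) / (AUC_ref/D_ref)
      = (599.8/25) / (678/25)
      = 23.992 / 27.12 = 0.8847 = 88.47%

F_rel = 88.5%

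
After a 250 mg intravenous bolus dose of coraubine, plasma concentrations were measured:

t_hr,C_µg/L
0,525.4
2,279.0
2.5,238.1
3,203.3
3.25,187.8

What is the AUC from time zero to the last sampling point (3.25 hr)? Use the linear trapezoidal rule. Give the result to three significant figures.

AUC = 1090 µg/L·hr

Trapezoidal AUC_0→3.25:
  [0→2]: (525.4+279.0)/2 × 2 = 804.4
  [2→2.5]: (279.0+238.1)/2 × 0.5 = 129.275
  [2.5→3]: (238.1+203.3)/2 × 0.5 = 110.35
  [3→3.25]: (203.3+187.8)/2 × 0.25 = 48.8875
  Sum = 1092.9125 µg/L·hr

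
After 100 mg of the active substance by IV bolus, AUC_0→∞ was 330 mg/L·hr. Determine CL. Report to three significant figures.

CL = Dose_iv / AUC_0→∞
   = 100 / 330 = 0.30303 L/hr

CL = 0.303 L/hr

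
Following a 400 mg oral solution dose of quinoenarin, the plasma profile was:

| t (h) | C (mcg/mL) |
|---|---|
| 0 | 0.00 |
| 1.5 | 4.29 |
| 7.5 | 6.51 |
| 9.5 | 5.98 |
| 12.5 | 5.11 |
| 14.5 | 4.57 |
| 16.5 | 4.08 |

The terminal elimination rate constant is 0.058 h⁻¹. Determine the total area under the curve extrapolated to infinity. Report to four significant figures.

Trapezoidal AUC_0→16.5:
  [0→1.5]: (0.00+4.29)/2 × 1.5 = 3.2175
  [1.5→7.5]: (4.29+6.51)/2 × 6 = 32.4
  [7.5→9.5]: (6.51+5.98)/2 × 2 = 12.49
  [9.5→12.5]: (5.98+5.11)/2 × 3 = 16.635
  [12.5→14.5]: (5.11+4.57)/2 × 2 = 9.68
  [14.5→16.5]: (4.57+4.08)/2 × 2 = 8.65
  Sum = 83.0725 mcg/mL·h
Extrapolated tail: C_last / k_e = 4.08 / 0.058 = 70.345
AUC_0→∞ = 83.0725 + 70.345 = 153.4175 mcg/mL·h

AUC = 153.4 mcg/mL·h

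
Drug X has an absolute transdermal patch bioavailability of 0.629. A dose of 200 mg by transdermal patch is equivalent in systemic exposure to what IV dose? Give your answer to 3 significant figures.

D_iv = 126 mg

Systemic exposure from an extravascular dose = F × D_ev, so the equivalent IV dose is F × D_ev.
D_iv = F × D_ev = 0.629 × 200 = 125.8 mg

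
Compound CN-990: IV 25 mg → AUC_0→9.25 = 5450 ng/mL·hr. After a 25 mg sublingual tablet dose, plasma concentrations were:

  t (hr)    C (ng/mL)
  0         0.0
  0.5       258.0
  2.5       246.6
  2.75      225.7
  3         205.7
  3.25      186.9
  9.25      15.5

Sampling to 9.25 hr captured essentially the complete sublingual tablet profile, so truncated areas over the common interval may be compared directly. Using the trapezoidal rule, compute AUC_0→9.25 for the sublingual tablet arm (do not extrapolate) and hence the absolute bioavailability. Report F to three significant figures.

Trapezoidal AUC_0→9.25 (sublingual tablet):
  [0→0.5]: (0.0+258.0)/2 × 0.5 = 64.5
  [0.5→2.5]: (258.0+246.6)/2 × 2 = 504.6
  [2.5→2.75]: (246.6+225.7)/2 × 0.25 = 59.0375
  [2.75→3]: (225.7+205.7)/2 × 0.25 = 53.925
  [3→3.25]: (205.7+186.9)/2 × 0.25 = 49.075
  [3.25→9.25]: (186.9+15.5)/2 × 6 = 607.2
  Sum = 1338.3375 ng/mL·hr
F = (AUC_ev/D_ev)/(AUC_iv/D_iv) = (1338.3375/25)/(5450/25) = 53.5335/218 = 0.2456

F = 0.246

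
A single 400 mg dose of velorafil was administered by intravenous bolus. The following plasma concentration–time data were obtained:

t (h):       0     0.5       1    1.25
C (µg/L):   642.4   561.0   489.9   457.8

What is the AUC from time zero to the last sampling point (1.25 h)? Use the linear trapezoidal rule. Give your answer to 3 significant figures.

Trapezoidal AUC_0→1.25:
  [0→0.5]: (642.4+561.0)/2 × 0.5 = 300.85
  [0.5→1]: (561.0+489.9)/2 × 0.5 = 262.725
  [1→1.25]: (489.9+457.8)/2 × 0.25 = 118.4625
  Sum = 682.0375 µg/L·h

AUC = 682 µg/L·h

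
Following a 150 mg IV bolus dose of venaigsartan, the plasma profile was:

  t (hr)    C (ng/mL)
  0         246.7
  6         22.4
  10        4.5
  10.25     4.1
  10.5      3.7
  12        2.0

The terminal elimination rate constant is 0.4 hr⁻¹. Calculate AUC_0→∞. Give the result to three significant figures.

AUC = 872 ng/mL·hr

Trapezoidal AUC_0→12:
  [0→6]: (246.7+22.4)/2 × 6 = 807.3
  [6→10]: (22.4+4.5)/2 × 4 = 53.8
  [10→10.25]: (4.5+4.1)/2 × 0.25 = 1.075
  [10.25→10.5]: (4.1+3.7)/2 × 0.25 = 0.975
  [10.5→12]: (3.7+2.0)/2 × 1.5 = 4.275
  Sum = 867.425 ng/mL·hr
Extrapolated tail: C_last / k_e = 2.0 / 0.4 = 5.000
AUC_0→∞ = 867.425 + 5.000 = 872.425 ng/mL·hr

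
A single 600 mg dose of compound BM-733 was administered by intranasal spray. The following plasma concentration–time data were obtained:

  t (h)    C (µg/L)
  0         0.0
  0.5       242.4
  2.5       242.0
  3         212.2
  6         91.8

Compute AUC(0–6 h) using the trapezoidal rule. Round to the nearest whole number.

AUC = 1115 µg/L·h

Trapezoidal AUC_0→6:
  [0→0.5]: (0.0+242.4)/2 × 0.5 = 60.6
  [0.5→2.5]: (242.4+242.0)/2 × 2 = 484.4
  [2.5→3]: (242.0+212.2)/2 × 0.5 = 113.55
  [3→6]: (212.2+91.8)/2 × 3 = 456.0
  Sum = 1114.55 µg/L·h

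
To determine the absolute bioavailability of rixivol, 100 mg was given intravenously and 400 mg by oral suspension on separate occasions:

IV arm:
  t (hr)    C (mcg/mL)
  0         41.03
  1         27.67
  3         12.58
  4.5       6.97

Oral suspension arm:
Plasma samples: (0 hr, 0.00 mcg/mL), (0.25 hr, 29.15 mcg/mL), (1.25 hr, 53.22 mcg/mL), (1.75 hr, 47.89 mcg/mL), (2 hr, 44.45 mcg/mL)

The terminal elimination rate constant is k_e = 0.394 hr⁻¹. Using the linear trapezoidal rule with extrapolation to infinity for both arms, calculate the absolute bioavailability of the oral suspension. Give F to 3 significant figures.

F = 0.455

Trapezoidal AUC_0→4.5 (IV):
  [0→1]: (41.03+27.67)/2 × 1 = 34.35
  [1→3]: (27.67+12.58)/2 × 2 = 40.25
  [3→4.5]: (12.58+6.97)/2 × 1.5 = 14.6625
  Sum = 89.2625 mcg/mL·hr
IV tail: 6.97/0.394 = 17.690; AUC_iv,0→∞ = 89.2625 + 17.690 = 106.9525 mcg/mL·hr
Trapezoidal AUC_0→2 (oral suspension):
  [0→0.25]: (0.00+29.15)/2 × 0.25 = 3.64375
  [0.25→1.25]: (29.15+53.22)/2 × 1 = 41.185
  [1.25→1.75]: (53.22+47.89)/2 × 0.5 = 25.2775
  [1.75→2]: (47.89+44.45)/2 × 0.25 = 11.5425
  Sum = 81.64875 mcg/mL·hr
oral suspension tail: 44.45/0.394 = 112.817; AUC_ev,0→∞ = 81.64875 + 112.817 = 194.46575 mcg/mL·hr
F = (AUC_ev/D_ev)/(AUC_iv/D_iv) = (194.46575/400)/(106.9525/100) = 0.486164/1.069525 = 0.4546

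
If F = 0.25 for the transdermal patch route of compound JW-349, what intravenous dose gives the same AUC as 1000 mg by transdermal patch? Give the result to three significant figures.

Systemic exposure from an extravascular dose = F × D_ev, so the equivalent IV dose is F × D_ev.
D_iv = F × D_ev = 0.25 × 1000 = 250 mg

D_iv = 250 mg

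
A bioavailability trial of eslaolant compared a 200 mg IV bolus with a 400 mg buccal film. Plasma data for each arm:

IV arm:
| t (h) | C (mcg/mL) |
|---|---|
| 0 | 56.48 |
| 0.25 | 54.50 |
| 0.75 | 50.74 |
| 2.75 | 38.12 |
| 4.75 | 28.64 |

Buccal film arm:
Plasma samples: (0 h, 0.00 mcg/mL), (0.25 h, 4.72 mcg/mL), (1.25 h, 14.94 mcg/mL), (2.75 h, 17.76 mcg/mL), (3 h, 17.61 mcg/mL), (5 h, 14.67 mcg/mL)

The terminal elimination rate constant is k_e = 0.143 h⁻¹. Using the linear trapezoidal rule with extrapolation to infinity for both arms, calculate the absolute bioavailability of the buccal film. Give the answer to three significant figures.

Trapezoidal AUC_0→4.75 (IV):
  [0→0.25]: (56.48+54.50)/2 × 0.25 = 13.8725
  [0.25→0.75]: (54.50+50.74)/2 × 0.5 = 26.31
  [0.75→2.75]: (50.74+38.12)/2 × 2 = 88.86
  [2.75→4.75]: (38.12+28.64)/2 × 2 = 66.76
  Sum = 195.8025 mcg/mL·h
IV tail: 28.64/0.143 = 200.280; AUC_iv,0→∞ = 195.8025 + 200.280 = 396.0825 mcg/mL·h
Trapezoidal AUC_0→5 (buccal film):
  [0→0.25]: (0.00+4.72)/2 × 0.25 = 0.59
  [0.25→1.25]: (4.72+14.94)/2 × 1 = 9.83
  [1.25→2.75]: (14.94+17.76)/2 × 1.5 = 24.525
  [2.75→3]: (17.76+17.61)/2 × 0.25 = 4.42125
  [3→5]: (17.61+14.67)/2 × 2 = 32.28
  Sum = 71.64625 mcg/mL·h
buccal film tail: 14.67/0.143 = 102.587; AUC_ev,0→∞ = 71.64625 + 102.587 = 174.23325 mcg/mL·h
F = (AUC_ev/D_ev)/(AUC_iv/D_iv) = (174.23325/400)/(396.0825/200) = 0.435583/1.9804125 = 0.2199

F = 0.220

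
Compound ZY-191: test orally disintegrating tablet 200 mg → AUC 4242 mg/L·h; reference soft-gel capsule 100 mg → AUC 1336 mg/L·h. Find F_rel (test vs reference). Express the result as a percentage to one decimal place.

F_rel = 158.8%

F_rel = (AUC_test/D_test) / (AUC_ref/D_ref)
      = (4242/200) / (1336/100)
      = 21.21 / 13.36 = 1.5876 = 158.76%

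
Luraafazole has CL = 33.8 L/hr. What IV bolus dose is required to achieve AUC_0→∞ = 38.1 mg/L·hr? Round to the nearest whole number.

Dose = 1288 mg

Dose_iv = CL × AUC_0→∞
     = 33.8 × 38.1 = 1287.78 mg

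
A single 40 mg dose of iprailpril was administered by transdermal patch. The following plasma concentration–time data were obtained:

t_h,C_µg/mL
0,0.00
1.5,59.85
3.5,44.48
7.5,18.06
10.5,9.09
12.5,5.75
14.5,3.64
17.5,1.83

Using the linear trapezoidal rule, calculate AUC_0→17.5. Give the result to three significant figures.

Trapezoidal AUC_0→17.5:
  [0→1.5]: (0.00+59.85)/2 × 1.5 = 44.8875
  [1.5→3.5]: (59.85+44.48)/2 × 2 = 104.33
  [3.5→7.5]: (44.48+18.06)/2 × 4 = 125.08
  [7.5→10.5]: (18.06+9.09)/2 × 3 = 40.725
  [10.5→12.5]: (9.09+5.75)/2 × 2 = 14.84
  [12.5→14.5]: (5.75+3.64)/2 × 2 = 9.39
  [14.5→17.5]: (3.64+1.83)/2 × 3 = 8.205
  Sum = 347.4575 µg/mL·h

AUC = 347 µg/mL·h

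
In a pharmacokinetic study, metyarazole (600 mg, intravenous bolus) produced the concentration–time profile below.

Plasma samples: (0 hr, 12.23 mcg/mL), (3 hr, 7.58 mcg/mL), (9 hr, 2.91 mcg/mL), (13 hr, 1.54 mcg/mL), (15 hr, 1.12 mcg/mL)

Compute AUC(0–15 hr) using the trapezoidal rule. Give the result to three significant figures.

Trapezoidal AUC_0→15:
  [0→3]: (12.23+7.58)/2 × 3 = 29.715
  [3→9]: (7.58+2.91)/2 × 6 = 31.47
  [9→13]: (2.91+1.54)/2 × 4 = 8.9
  [13→15]: (1.54+1.12)/2 × 2 = 2.66
  Sum = 72.745 mcg/mL·hr

AUC = 72.7 mcg/mL·hr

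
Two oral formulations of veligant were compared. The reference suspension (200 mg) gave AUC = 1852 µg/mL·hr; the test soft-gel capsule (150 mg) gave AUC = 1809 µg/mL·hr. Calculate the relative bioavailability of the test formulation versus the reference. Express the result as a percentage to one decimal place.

F_rel = (AUC_test/D_test) / (AUC_ref/D_ref)
      = (1809/150) / (1852/200)
      = 12.06 / 9.26 = 1.3024 = 130.24%

F_rel = 130.2%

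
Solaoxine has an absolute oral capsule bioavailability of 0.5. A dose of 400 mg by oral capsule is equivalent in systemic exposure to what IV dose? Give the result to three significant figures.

D_iv = 200 mg

Systemic exposure from an extravascular dose = F × D_ev, so the equivalent IV dose is F × D_ev.
D_iv = F × D_ev = 0.5 × 400 = 200 mg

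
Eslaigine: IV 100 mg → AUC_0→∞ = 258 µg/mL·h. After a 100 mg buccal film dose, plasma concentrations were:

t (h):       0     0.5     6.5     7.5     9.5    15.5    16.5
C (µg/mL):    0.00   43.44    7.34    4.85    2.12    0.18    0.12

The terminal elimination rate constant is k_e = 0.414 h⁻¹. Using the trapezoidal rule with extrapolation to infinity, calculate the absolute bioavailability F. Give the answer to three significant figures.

F = 0.712

Trapezoidal AUC_0→16.5 (buccal film):
  [0→0.5]: (0.00+43.44)/2 × 0.5 = 10.86
  [0.5→6.5]: (43.44+7.34)/2 × 6 = 152.34
  [6.5→7.5]: (7.34+4.85)/2 × 1 = 6.095
  [7.5→9.5]: (4.85+2.12)/2 × 2 = 6.97
  [9.5→15.5]: (2.12+0.18)/2 × 6 = 6.9
  [15.5→16.5]: (0.18+0.12)/2 × 1 = 0.15
  Sum = 183.315 µg/mL·h
Tail: C_last/k_e = 0.12/0.414 = 0.290
AUC_0→∞ (buccal film) = 183.315 + 0.290 = 183.605 µg/mL·h
F = (AUC_ev/D_ev)/(AUC_iv/D_iv) = (183.605/100)/(258/100) = 1.83605/2.58 = 0.7116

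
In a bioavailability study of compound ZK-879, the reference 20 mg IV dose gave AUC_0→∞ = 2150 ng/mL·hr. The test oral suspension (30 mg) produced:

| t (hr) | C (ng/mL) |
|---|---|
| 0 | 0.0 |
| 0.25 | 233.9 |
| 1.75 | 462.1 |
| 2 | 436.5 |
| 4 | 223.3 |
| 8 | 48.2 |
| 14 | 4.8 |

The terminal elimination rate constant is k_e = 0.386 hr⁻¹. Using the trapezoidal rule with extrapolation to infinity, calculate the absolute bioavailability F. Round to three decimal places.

Trapezoidal AUC_0→14 (oral suspension):
  [0→0.25]: (0.0+233.9)/2 × 0.25 = 29.2375
  [0.25→1.75]: (233.9+462.1)/2 × 1.5 = 522.0
  [1.75→2]: (462.1+436.5)/2 × 0.25 = 112.325
  [2→4]: (436.5+223.3)/2 × 2 = 659.8
  [4→8]: (223.3+48.2)/2 × 4 = 543.0
  [8→14]: (48.2+4.8)/2 × 6 = 159.0
  Sum = 2025.3625 ng/mL·hr
Tail: C_last/k_e = 4.8/0.386 = 12.435
AUC_0→∞ (oral suspension) = 2025.3625 + 12.435 = 2037.7975 ng/mL·hr
F = (AUC_ev/D_ev)/(AUC_iv/D_iv) = (2037.7975/30)/(2150/20) = 67.9266/107.5 = 0.6319

F = 0.632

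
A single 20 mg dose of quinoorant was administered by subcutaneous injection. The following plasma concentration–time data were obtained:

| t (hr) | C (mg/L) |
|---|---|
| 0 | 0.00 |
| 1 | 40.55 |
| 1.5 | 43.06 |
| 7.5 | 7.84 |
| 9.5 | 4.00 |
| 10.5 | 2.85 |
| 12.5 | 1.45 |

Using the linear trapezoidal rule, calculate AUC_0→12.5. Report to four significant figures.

AUC = 213.4 mg/L·hr

Trapezoidal AUC_0→12.5:
  [0→1]: (0.00+40.55)/2 × 1 = 20.275
  [1→1.5]: (40.55+43.06)/2 × 0.5 = 20.9025
  [1.5→7.5]: (43.06+7.84)/2 × 6 = 152.7
  [7.5→9.5]: (7.84+4.00)/2 × 2 = 11.84
  [9.5→10.5]: (4.00+2.85)/2 × 1 = 3.425
  [10.5→12.5]: (2.85+1.45)/2 × 2 = 4.3
  Sum = 213.4425 mg/L·hr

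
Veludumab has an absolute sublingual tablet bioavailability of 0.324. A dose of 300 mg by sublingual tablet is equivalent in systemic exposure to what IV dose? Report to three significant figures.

D_iv = 97.2 mg

Systemic exposure from an extravascular dose = F × D_ev, so the equivalent IV dose is F × D_ev.
D_iv = F × D_ev = 0.324 × 300 = 97.2 mg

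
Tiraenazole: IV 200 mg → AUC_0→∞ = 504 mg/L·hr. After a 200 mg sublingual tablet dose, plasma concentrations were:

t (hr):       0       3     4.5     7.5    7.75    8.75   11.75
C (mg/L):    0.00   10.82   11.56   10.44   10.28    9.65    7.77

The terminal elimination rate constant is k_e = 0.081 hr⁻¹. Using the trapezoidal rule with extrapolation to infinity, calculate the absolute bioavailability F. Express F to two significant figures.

F = 0.40

Trapezoidal AUC_0→11.75 (sublingual tablet):
  [0→3]: (0.00+10.82)/2 × 3 = 16.23
  [3→4.5]: (10.82+11.56)/2 × 1.5 = 16.785
  [4.5→7.5]: (11.56+10.44)/2 × 3 = 33.0
  [7.5→7.75]: (10.44+10.28)/2 × 0.25 = 2.59
  [7.75→8.75]: (10.28+9.65)/2 × 1 = 9.965
  [8.75→11.75]: (9.65+7.77)/2 × 3 = 26.13
  Sum = 104.7 mg/L·hr
Tail: C_last/k_e = 7.77/0.081 = 95.926
AUC_0→∞ (sublingual tablet) = 104.7 + 95.926 = 200.626 mg/L·hr
F = (AUC_ev/D_ev)/(AUC_iv/D_iv) = (200.626/200)/(504/200) = 1.00313/2.52 = 0.3981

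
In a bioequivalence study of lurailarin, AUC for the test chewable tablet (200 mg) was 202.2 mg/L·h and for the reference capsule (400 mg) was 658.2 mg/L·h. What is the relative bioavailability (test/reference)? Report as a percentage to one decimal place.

F_rel = (AUC_test/D_test) / (AUC_ref/D_ref)
      = (202.2/200) / (658.2/400)
      = 1.011 / 1.6455 = 0.6144 = 61.44%

F_rel = 61.4%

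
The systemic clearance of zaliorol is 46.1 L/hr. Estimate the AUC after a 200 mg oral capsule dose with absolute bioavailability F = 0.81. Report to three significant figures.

AUC = 3.51 mg/L·hr

AUC_0→∞ = F × Dose / CL
        = 0.81 × 200 / 46.1 = 3.5141 mg/L·hr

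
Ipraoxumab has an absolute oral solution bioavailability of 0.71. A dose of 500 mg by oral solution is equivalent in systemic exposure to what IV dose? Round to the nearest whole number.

D_iv = 355 mg

Systemic exposure from an extravascular dose = F × D_ev, so the equivalent IV dose is F × D_ev.
D_iv = F × D_ev = 0.71 × 500 = 355 mg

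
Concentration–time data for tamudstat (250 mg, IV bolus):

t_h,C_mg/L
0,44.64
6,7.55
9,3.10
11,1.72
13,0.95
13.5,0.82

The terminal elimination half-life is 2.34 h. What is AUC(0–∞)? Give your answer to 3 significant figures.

AUC = 183 mg/L·h

Trapezoidal AUC_0→13.5:
  [0→6]: (44.64+7.55)/2 × 6 = 156.57
  [6→9]: (7.55+3.10)/2 × 3 = 15.975
  [9→11]: (3.10+1.72)/2 × 2 = 4.82
  [11→13]: (1.72+0.95)/2 × 2 = 2.67
  [13→13.5]: (0.95+0.82)/2 × 0.5 = 0.4425
  Sum = 180.4775 mg/L·h
k_e = ln2 / t½ = 0.693147 / 2.34 = 0.2962 h^-1
Extrapolated tail: C_last / k_e = 0.82 / 0.2962 = 2.768
AUC_0→∞ = 180.4775 + 2.768 = 183.2455 mg/L·h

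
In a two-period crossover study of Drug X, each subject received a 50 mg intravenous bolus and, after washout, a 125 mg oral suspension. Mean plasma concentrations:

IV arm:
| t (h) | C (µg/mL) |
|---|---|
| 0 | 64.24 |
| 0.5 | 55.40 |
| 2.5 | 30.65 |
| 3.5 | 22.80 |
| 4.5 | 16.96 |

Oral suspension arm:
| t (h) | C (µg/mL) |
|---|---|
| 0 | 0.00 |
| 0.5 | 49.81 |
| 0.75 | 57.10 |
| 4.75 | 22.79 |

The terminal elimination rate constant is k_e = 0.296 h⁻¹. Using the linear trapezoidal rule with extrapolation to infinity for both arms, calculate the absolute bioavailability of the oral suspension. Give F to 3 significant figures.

F = 0.478

Trapezoidal AUC_0→4.5 (IV):
  [0→0.5]: (64.24+55.40)/2 × 0.5 = 29.91
  [0.5→2.5]: (55.40+30.65)/2 × 2 = 86.05
  [2.5→3.5]: (30.65+22.80)/2 × 1 = 26.725
  [3.5→4.5]: (22.80+16.96)/2 × 1 = 19.88
  Sum = 162.565 µg/mL·h
IV tail: 16.96/0.296 = 57.297; AUC_iv,0→∞ = 162.565 + 57.297 = 219.862 µg/mL·h
Trapezoidal AUC_0→4.75 (oral suspension):
  [0→0.5]: (0.00+49.81)/2 × 0.5 = 12.4525
  [0.5→0.75]: (49.81+57.10)/2 × 0.25 = 13.36375
  [0.75→4.75]: (57.10+22.79)/2 × 4 = 159.78
  Sum = 185.59625 µg/mL·h
oral suspension tail: 22.79/0.296 = 76.993; AUC_ev,0→∞ = 185.59625 + 76.993 = 262.58925 µg/mL·h
F = (AUC_ev/D_ev)/(AUC_iv/D_iv) = (262.58925/125)/(219.862/50) = 2.100714/4.39724 = 0.4777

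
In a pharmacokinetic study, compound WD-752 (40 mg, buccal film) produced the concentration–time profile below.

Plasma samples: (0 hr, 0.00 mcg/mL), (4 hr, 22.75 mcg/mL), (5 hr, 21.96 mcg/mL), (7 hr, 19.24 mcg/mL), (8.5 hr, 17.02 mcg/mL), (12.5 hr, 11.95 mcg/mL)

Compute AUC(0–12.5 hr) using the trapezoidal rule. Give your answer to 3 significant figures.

Trapezoidal AUC_0→12.5:
  [0→4]: (0.00+22.75)/2 × 4 = 45.5
  [4→5]: (22.75+21.96)/2 × 1 = 22.355
  [5→7]: (21.96+19.24)/2 × 2 = 41.2
  [7→8.5]: (19.24+17.02)/2 × 1.5 = 27.195
  [8.5→12.5]: (17.02+11.95)/2 × 4 = 57.94
  Sum = 194.19 mcg/mL·hr

AUC = 194 mcg/mL·hr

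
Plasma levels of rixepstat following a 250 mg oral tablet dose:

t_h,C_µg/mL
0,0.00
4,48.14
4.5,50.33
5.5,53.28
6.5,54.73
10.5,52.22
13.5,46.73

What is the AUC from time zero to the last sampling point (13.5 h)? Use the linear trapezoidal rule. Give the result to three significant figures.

Trapezoidal AUC_0→13.5:
  [0→4]: (0.00+48.14)/2 × 4 = 96.28
  [4→4.5]: (48.14+50.33)/2 × 0.5 = 24.6175
  [4.5→5.5]: (50.33+53.28)/2 × 1 = 51.805
  [5.5→6.5]: (53.28+54.73)/2 × 1 = 54.005
  [6.5→10.5]: (54.73+52.22)/2 × 4 = 213.9
  [10.5→13.5]: (52.22+46.73)/2 × 3 = 148.425
  Sum = 589.0325 µg/mL·h

AUC = 589 µg/mL·h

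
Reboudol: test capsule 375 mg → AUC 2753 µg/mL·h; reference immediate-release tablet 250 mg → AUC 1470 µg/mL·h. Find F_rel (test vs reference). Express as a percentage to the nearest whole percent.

F_rel = 125%

F_rel = (AUC_test/D_test) / (AUC_ref/D_ref)
      = (2753/375) / (1470/250)
      = 7.34133 / 5.88 = 1.2485 = 124.85%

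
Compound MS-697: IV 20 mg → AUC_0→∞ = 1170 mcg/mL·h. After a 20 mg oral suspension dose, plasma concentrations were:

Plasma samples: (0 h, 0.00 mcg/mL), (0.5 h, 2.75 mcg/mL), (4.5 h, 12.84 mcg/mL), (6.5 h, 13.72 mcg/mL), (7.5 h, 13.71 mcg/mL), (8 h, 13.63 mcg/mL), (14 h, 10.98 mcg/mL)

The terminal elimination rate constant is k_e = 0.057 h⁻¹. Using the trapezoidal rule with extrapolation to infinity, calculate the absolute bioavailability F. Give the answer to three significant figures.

Trapezoidal AUC_0→14 (oral suspension):
  [0→0.5]: (0.00+2.75)/2 × 0.5 = 0.6875
  [0.5→4.5]: (2.75+12.84)/2 × 4 = 31.18
  [4.5→6.5]: (12.84+13.72)/2 × 2 = 26.56
  [6.5→7.5]: (13.72+13.71)/2 × 1 = 13.715
  [7.5→8]: (13.71+13.63)/2 × 0.5 = 6.835
  [8→14]: (13.63+10.98)/2 × 6 = 73.83
  Sum = 152.8075 mcg/mL·h
Tail: C_last/k_e = 10.98/0.057 = 192.632
AUC_0→∞ (oral suspension) = 152.8075 + 192.632 = 345.4395 mcg/mL·h
F = (AUC_ev/D_ev)/(AUC_iv/D_iv) = (345.4395/20)/(1170/20) = 17.271975/58.5 = 0.2952

F = 0.295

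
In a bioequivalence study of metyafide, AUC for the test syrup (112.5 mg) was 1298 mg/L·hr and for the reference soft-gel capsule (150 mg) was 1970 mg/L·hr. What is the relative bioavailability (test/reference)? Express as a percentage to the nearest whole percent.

F_rel = 88%

F_rel = (AUC_test/D_test) / (AUC_ref/D_ref)
      = (1298/112.5) / (1970/150)
      = 11.5378 / 13.1333 = 0.8785 = 87.85%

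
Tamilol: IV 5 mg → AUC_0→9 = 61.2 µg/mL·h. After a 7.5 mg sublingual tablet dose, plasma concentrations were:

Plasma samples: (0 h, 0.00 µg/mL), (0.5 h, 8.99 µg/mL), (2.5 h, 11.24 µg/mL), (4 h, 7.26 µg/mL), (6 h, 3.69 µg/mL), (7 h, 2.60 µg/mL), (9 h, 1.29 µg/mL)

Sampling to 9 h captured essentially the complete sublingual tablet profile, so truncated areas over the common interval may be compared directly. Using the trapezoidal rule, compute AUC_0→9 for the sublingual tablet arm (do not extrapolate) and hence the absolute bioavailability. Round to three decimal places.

Trapezoidal AUC_0→9 (sublingual tablet):
  [0→0.5]: (0.00+8.99)/2 × 0.5 = 2.2475
  [0.5→2.5]: (8.99+11.24)/2 × 2 = 20.23
  [2.5→4]: (11.24+7.26)/2 × 1.5 = 13.875
  [4→6]: (7.26+3.69)/2 × 2 = 10.95
  [6→7]: (3.69+2.60)/2 × 1 = 3.145
  [7→9]: (2.60+1.29)/2 × 2 = 3.89
  Sum = 54.3375 µg/mL·h
F = (AUC_ev/D_ev)/(AUC_iv/D_iv) = (54.3375/7.5)/(61.2/5) = 7.245/12.24 = 0.5919

F = 0.592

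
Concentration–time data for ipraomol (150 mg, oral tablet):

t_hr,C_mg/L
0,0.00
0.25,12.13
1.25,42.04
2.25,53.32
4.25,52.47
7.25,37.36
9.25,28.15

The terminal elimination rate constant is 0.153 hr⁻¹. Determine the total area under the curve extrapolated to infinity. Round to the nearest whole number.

AUC = 566 mg/L·hr

Trapezoidal AUC_0→9.25:
  [0→0.25]: (0.00+12.13)/2 × 0.25 = 1.51625
  [0.25→1.25]: (12.13+42.04)/2 × 1 = 27.085
  [1.25→2.25]: (42.04+53.32)/2 × 1 = 47.68
  [2.25→4.25]: (53.32+52.47)/2 × 2 = 105.79
  [4.25→7.25]: (52.47+37.36)/2 × 3 = 134.745
  [7.25→9.25]: (37.36+28.15)/2 × 2 = 65.51
  Sum = 382.32625 mg/L·hr
Extrapolated tail: C_last / k_e = 28.15 / 0.153 = 183.987
AUC_0→∞ = 382.32625 + 183.987 = 566.31325 mg/L·hr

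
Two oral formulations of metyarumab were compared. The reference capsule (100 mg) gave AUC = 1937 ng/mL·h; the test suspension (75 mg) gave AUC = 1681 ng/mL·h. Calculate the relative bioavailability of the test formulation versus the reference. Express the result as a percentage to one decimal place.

F_rel = (AUC_test/D_test) / (AUC_ref/D_ref)
      = (1681/75) / (1937/100)
      = 22.4133 / 19.37 = 1.1571 = 115.71%

F_rel = 115.7%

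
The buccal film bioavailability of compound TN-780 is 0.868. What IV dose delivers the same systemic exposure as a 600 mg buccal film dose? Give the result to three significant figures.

Systemic exposure from an extravascular dose = F × D_ev, so the equivalent IV dose is F × D_ev.
D_iv = F × D_ev = 0.868 × 600 = 520.8 mg

D_iv = 521 mg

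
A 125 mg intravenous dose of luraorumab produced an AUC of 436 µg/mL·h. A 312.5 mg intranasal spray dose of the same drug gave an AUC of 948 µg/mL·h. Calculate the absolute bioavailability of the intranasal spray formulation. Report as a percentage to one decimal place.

F = (AUC_ev / D_ev) / (AUC_iv / D_iv)
  = (948/312.5) / (436/125)
  = 3.0336 / 3.488 = 0.8697
  = 86.97%

F = 87.0%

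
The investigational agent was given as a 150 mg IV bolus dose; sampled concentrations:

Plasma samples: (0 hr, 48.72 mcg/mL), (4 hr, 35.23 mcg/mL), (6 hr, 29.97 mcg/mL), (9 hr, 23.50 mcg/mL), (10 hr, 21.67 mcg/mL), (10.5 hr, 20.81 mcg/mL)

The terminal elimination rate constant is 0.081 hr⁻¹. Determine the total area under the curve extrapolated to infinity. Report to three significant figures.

AUC = 603 mcg/mL·hr

Trapezoidal AUC_0→10.5:
  [0→4]: (48.72+35.23)/2 × 4 = 167.9
  [4→6]: (35.23+29.97)/2 × 2 = 65.2
  [6→9]: (29.97+23.50)/2 × 3 = 80.205
  [9→10]: (23.50+21.67)/2 × 1 = 22.585
  [10→10.5]: (21.67+20.81)/2 × 0.5 = 10.62
  Sum = 346.51 mcg/mL·hr
Extrapolated tail: C_last / k_e = 20.81 / 0.081 = 256.914
AUC_0→∞ = 346.51 + 256.914 = 603.424 mcg/mL·hr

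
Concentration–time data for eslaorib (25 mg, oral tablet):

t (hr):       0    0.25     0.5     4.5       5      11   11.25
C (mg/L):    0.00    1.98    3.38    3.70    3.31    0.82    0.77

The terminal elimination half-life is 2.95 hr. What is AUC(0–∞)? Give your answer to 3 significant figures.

Trapezoidal AUC_0→11.25:
  [0→0.25]: (0.00+1.98)/2 × 0.25 = 0.2475
  [0.25→0.5]: (1.98+3.38)/2 × 0.25 = 0.67
  [0.5→4.5]: (3.38+3.70)/2 × 4 = 14.16
  [4.5→5]: (3.70+3.31)/2 × 0.5 = 1.7525
  [5→11]: (3.31+0.82)/2 × 6 = 12.39
  [11→11.25]: (0.82+0.77)/2 × 0.25 = 0.19875
  Sum = 29.41875 mg/L·hr
k_e = ln2 / t½ = 0.693147 / 2.95 = 0.2350 hr^-1
Extrapolated tail: C_last / k_e = 0.77 / 0.235 = 3.277
AUC_0→∞ = 29.41875 + 3.277 = 32.69575 mg/L·hr

AUC = 32.7 mg/L·hr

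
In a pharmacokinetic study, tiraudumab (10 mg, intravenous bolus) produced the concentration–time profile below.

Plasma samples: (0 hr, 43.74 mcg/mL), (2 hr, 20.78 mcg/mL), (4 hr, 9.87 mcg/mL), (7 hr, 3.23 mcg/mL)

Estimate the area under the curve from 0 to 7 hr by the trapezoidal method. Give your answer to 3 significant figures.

Trapezoidal AUC_0→7:
  [0→2]: (43.74+20.78)/2 × 2 = 64.52
  [2→4]: (20.78+9.87)/2 × 2 = 30.65
  [4→7]: (9.87+3.23)/2 × 3 = 19.65
  Sum = 114.82 mcg/mL·hr

AUC = 115 mcg/mL·hr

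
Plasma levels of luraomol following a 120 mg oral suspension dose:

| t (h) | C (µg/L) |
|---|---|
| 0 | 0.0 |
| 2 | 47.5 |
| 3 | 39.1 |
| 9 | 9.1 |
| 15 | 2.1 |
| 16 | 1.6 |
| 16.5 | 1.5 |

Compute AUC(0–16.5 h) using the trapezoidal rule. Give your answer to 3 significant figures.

Trapezoidal AUC_0→16.5:
  [0→2]: (0.0+47.5)/2 × 2 = 47.5
  [2→3]: (47.5+39.1)/2 × 1 = 43.3
  [3→9]: (39.1+9.1)/2 × 6 = 144.6
  [9→15]: (9.1+2.1)/2 × 6 = 33.6
  [15→16]: (2.1+1.6)/2 × 1 = 1.85
  [16→16.5]: (1.6+1.5)/2 × 0.5 = 0.775
  Sum = 271.625 µg/L·h

AUC = 272 µg/L·h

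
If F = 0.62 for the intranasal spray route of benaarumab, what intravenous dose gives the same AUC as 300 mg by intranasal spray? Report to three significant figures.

D_iv = 186 mg

Systemic exposure from an extravascular dose = F × D_ev, so the equivalent IV dose is F × D_ev.
D_iv = F × D_ev = 0.62 × 300 = 186 mg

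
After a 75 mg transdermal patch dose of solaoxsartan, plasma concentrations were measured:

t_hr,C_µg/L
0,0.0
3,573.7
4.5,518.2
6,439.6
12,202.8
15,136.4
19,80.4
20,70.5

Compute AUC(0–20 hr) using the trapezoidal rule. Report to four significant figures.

Trapezoidal AUC_0→20:
  [0→3]: (0.0+573.7)/2 × 3 = 860.55
  [3→4.5]: (573.7+518.2)/2 × 1.5 = 818.925
  [4.5→6]: (518.2+439.6)/2 × 1.5 = 718.35
  [6→12]: (439.6+202.8)/2 × 6 = 1927.2
  [12→15]: (202.8+136.4)/2 × 3 = 508.8
  [15→19]: (136.4+80.4)/2 × 4 = 433.6
  [19→20]: (80.4+70.5)/2 × 1 = 75.45
  Sum = 5342.875 µg/L·hr

AUC = 5343 µg/L·hr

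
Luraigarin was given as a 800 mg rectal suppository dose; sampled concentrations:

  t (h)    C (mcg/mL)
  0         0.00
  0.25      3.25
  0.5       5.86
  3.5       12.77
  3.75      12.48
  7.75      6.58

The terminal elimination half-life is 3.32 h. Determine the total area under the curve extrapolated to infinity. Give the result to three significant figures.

AUC = 102 mcg/mL·h

Trapezoidal AUC_0→7.75:
  [0→0.25]: (0.00+3.25)/2 × 0.25 = 0.40625
  [0.25→0.5]: (3.25+5.86)/2 × 0.25 = 1.13875
  [0.5→3.5]: (5.86+12.77)/2 × 3 = 27.945
  [3.5→3.75]: (12.77+12.48)/2 × 0.25 = 3.15625
  [3.75→7.75]: (12.48+6.58)/2 × 4 = 38.12
  Sum = 70.76625 mcg/mL·h
k_e = ln2 / t½ = 0.693147 / 3.32 = 0.2088 h^-1
Extrapolated tail: C_last / k_e = 6.58 / 0.2088 = 31.513
AUC_0→∞ = 70.76625 + 31.513 = 102.27925 mcg/mL·h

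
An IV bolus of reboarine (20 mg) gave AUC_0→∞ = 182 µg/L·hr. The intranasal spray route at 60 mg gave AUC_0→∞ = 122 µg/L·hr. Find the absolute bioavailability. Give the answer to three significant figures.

F = 0.223

F = (AUC_ev / D_ev) / (AUC_iv / D_iv)
  = (122/60) / (182/20)
  = 2.03333 / 9.1 = 0.2234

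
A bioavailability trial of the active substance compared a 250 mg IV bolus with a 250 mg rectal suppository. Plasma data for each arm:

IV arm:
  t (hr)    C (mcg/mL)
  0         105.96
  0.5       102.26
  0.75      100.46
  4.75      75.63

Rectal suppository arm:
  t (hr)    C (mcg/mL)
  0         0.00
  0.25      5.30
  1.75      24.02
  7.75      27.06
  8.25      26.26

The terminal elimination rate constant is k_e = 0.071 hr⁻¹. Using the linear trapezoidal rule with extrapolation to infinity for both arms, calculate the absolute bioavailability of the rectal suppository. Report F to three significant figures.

Trapezoidal AUC_0→4.75 (IV):
  [0→0.5]: (105.96+102.26)/2 × 0.5 = 52.055
  [0.5→0.75]: (102.26+100.46)/2 × 0.25 = 25.34
  [0.75→4.75]: (100.46+75.63)/2 × 4 = 352.18
  Sum = 429.575 mcg/mL·hr
IV tail: 75.63/0.071 = 1065.211; AUC_iv,0→∞ = 429.575 + 1065.211 = 1494.786 mcg/mL·hr
Trapezoidal AUC_0→8.25 (rectal suppository):
  [0→0.25]: (0.00+5.30)/2 × 0.25 = 0.6625
  [0.25→1.75]: (5.30+24.02)/2 × 1.5 = 21.99
  [1.75→7.75]: (24.02+27.06)/2 × 6 = 153.24
  [7.75→8.25]: (27.06+26.26)/2 × 0.5 = 13.33
  Sum = 189.2225 mcg/mL·hr
rectal suppository tail: 26.26/0.071 = 369.859; AUC_ev,0→∞ = 189.2225 + 369.859 = 559.0815 mcg/mL·hr
F = (AUC_ev/D_ev)/(AUC_iv/D_iv) = (559.0815/250)/(1494.786/250) = 2.236326/5.979144 = 0.3740

F = 0.374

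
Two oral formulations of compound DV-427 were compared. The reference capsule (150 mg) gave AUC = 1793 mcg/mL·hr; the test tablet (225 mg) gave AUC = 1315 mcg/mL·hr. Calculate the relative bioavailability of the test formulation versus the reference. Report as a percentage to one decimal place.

F_rel = (AUC_test/D_test) / (AUC_ref/D_ref)
      = (1315/225) / (1793/150)
      = 5.84444 / 11.9533 = 0.4889 = 48.89%

F_rel = 48.9%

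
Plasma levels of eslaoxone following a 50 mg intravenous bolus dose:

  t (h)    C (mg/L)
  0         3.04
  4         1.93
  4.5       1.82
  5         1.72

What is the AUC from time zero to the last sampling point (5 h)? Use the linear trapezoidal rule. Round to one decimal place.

AUC = 11.8 mg/L·h

Trapezoidal AUC_0→5:
  [0→4]: (3.04+1.93)/2 × 4 = 9.94
  [4→4.5]: (1.93+1.82)/2 × 0.5 = 0.9375
  [4.5→5]: (1.82+1.72)/2 × 0.5 = 0.885
  Sum = 11.7625 mg/L·h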